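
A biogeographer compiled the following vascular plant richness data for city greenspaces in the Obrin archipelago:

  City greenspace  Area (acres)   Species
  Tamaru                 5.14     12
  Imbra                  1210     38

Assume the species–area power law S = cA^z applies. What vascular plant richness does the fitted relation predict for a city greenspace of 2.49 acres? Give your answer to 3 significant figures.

z = ln(38/12) / ln(1210/5.14) = 1.1527 / 5.4613 = 0.2111
c = 12 / 5.14^0.2111 = 12 / 1.413 = 8.494
S₃ = 8.494 × 2.49^0.2111 = 8.494 × 1.212 ≈ 10.3

10.3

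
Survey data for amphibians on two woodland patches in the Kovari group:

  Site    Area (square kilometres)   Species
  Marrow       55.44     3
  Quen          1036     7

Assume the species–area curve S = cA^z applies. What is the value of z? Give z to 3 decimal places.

0.289

Taking logs: ln S = ln c + z ln A, so z = (ln S₂ − ln S₁)/(ln A₂ − ln A₁).
z = ln(7/3) / ln(1036/55.44) = ln(2.333) / ln(18.69) = 0.8473 / 2.9278 = 0.2894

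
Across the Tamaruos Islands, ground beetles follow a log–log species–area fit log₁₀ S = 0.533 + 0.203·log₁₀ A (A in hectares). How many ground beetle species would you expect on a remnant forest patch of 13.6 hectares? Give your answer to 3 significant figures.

S = 3.412 × 13.6^0.203 = 3.412 × 1.699 ≈ 5.796

5.80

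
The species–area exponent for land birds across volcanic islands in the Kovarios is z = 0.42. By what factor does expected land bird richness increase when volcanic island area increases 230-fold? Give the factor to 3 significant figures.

9.82

S₂/S₁ = (A₂/A₁)^z = 230^0.42
ln(S₂/S₁) = 0.42 × ln 230 = 0.42 × 5.4381 = 2.2840
S₂/S₁ = e^2.2840 ≈ 9.816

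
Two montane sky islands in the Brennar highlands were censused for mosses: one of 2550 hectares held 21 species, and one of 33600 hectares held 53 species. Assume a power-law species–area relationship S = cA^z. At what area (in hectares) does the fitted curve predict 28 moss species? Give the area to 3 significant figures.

5680 hectares

z = ln(53/21) / ln(33600/2550) = 0.9258 / 2.5784 = 0.3590
c = 21 / 2550^0.3590 = 21 / 16.71 = 1.256
A = (28/1.256)^(1/0.3590) ⇒ ln A = ln(22.29)/0.3590 = 8.6451
A = e^8.6451 ≈ 5682 hectares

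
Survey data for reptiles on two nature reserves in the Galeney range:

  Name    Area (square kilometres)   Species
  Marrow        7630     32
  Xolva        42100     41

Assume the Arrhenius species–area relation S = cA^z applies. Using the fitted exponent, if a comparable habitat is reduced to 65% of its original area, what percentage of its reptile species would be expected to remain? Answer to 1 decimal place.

93.9%

z = ln(41/32) / ln(42100/7630) = 0.2478 / 1.7080 = 0.1451
S_new/S_old = (A_new/A_old)^z = 0.65^0.1451 = exp(0.1451 × -0.4308) = 0.9394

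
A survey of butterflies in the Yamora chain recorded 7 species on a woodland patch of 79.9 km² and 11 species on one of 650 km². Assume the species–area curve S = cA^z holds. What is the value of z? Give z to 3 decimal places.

Taking logs: ln S = ln c + z ln A, so z = (ln S₂ − ln S₁)/(ln A₂ − ln A₁).
z = ln(11/7) / ln(650/79.9) = ln(1.571) / ln(8.135) = 0.4520 / 2.0962 = 0.2156

0.216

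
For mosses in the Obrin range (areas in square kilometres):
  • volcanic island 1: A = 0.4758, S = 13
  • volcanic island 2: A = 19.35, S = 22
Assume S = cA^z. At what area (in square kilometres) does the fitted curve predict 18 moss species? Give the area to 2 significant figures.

z = ln(22/13) / ln(19.35/0.4758) = 0.5261 / 3.7055 = 0.1420
c = 13 / 0.4758^0.1420 = 13 / 0.8999 = 14.45
A = (18/14.45)^(1/0.1420) ⇒ ln A = ln(1.246)/0.1420 = 1.5493
A = e^1.5493 ≈ 4.708 square kilometres

4.7 square kilometres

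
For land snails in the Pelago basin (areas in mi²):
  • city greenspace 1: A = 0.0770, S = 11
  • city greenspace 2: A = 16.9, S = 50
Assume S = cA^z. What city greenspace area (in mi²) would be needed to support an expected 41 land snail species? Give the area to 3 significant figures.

z = ln(50/11) / ln(16.9/0.077) = 1.5141 / 5.3913 = 0.2808
c = 11 / 0.077^0.2808 = 11 / 0.4867 = 22.6
A = (41/22.6)^(1/0.2808) ⇒ ln A = ln(1.814)/0.2808 = 2.1207
A = e^2.1207 ≈ 8.337 mi²

8.34 mi²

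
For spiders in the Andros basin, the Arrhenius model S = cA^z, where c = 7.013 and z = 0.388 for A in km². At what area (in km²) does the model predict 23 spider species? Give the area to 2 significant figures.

23 = 7.013 × A^0.388  ⇒  A^0.388 = 23/7.013 = 3.28
ln A = ln(3.28) / 0.388 = 1.1877 / 0.388 = 3.0612
A = e^3.0612 ≈ 21.35 km²

21 km²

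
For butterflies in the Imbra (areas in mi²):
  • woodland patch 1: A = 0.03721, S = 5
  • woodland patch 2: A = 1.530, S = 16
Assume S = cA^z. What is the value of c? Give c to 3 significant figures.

14.0

z = ln(S₂/S₁) / ln(A₂/A₁) = ln(16/5) / ln(1.53/0.03721) = 1.1632 / 3.7164 = 0.3130
c = S₁ / A₁^z = 5 / 0.03721^0.3130 = 5 / 0.357 = 14.01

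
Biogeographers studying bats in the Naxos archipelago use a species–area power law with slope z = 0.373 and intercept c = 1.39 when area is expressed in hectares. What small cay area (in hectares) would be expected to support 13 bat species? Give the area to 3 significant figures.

13 = 1.39 × A^0.373  ⇒  A^0.373 = 13/1.39 = 9.353
ln A = ln(9.353) / 0.373 = 2.2356 / 0.373 = 5.9937
A = e^5.9937 ≈ 400.9 hectares

401 hectares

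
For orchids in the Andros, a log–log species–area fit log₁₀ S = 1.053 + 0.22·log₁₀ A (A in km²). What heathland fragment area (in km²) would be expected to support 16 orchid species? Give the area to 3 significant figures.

16 = 11.3 × A^0.22  ⇒  A^0.22 = 16/11.3 = 1.416
ln A = ln(1.416) / 0.22 = 0.3480 / 0.22 = 1.5817
A = e^1.5817 ≈ 4.863 km²

4.86 km²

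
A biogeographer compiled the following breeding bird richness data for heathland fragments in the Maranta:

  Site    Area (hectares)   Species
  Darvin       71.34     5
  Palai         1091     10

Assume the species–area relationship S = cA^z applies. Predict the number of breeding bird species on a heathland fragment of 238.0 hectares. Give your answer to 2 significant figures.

6.8

z = ln(10/5) / ln(1091/71.34) = 0.6931 / 2.7274 = 0.2541
c = 5 / 71.34^0.2541 = 5 / 2.958 = 1.69
S₃ = 1.69 × 238^0.2541 = 1.69 × 4.018 ≈ 6.791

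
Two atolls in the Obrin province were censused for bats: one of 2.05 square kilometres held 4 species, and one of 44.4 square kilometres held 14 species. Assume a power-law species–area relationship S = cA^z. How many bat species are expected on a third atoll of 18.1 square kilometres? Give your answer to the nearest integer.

z = ln(14/4) / ln(44.4/2.05) = 1.2528 / 3.0754 = 0.4073
c = 4 / 2.05^0.4073 = 4 / 1.34 = 2.986
S₃ = 2.986 × 18.1^0.4073 = 2.986 × 3.253 ≈ 9.714

10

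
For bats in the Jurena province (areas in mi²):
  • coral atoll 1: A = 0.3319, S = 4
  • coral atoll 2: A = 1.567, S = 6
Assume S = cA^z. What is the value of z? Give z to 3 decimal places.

Taking logs: ln S = ln c + z ln A, so z = (ln S₂ − ln S₁)/(ln A₂ − ln A₁).
z = ln(6/4) / ln(1.567/0.3319) = ln(1.5) / ln(4.721) = 0.4055 / 1.5521 = 0.2612

0.261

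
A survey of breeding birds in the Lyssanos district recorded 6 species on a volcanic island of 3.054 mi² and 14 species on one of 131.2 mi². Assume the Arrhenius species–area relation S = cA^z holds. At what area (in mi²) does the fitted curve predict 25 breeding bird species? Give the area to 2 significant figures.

1700 mi²

z = ln(14/6) / ln(131.2/3.054) = 0.8473 / 3.7603 = 0.2253
c = 6 / 3.054^0.2253 = 6 / 1.286 = 4.665
A = (25/4.665)^(1/0.2253) ⇒ ln A = ln(5.359)/0.2253 = 7.4499
A = e^7.4499 ≈ 1720 mi²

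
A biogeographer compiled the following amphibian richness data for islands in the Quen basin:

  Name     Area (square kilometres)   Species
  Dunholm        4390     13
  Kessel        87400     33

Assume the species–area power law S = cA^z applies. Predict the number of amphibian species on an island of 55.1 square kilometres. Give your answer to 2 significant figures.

3.3

z = ln(33/13) / ln(87400/4390) = 0.9316 / 2.9912 = 0.3114
c = 13 / 4390^0.3114 = 13 / 13.63 = 0.954
S₃ = 0.954 × 55.1^0.3114 = 0.954 × 3.485 ≈ 3.325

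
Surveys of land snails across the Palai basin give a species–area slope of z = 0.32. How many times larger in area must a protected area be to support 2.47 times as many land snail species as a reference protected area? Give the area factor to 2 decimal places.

16.87

(A₂/A₁)^0.32 = 2.47, so A₂/A₁ = 2.47^(1/0.32) = 2.47^3.125
ln(A₂/A₁) = ln 2.47 / 0.32 = 0.9042 / 0.32 = 2.8257
A₂/A₁ = e^2.8257 ≈ 16.87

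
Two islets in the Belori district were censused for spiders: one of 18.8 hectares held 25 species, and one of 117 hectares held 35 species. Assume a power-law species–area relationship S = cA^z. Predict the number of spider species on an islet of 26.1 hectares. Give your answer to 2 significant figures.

27

z = ln(35/25) / ln(117/18.8) = 0.3365 / 1.8283 = 0.1840
c = 25 / 18.8^0.1840 = 25 / 1.716 = 14.57
S₃ = 14.57 × 26.1^0.1840 = 14.57 × 1.823 ≈ 26.56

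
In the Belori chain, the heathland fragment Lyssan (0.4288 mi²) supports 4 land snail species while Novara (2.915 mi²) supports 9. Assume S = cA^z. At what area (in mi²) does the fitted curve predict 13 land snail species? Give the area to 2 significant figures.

7.0 mi²

z = ln(9/4) / ln(2.915/0.4288) = 0.8109 / 1.9166 = 0.4231
c = 4 / 0.4288^0.4231 = 4 / 0.6989 = 5.723
A = (13/5.723)^(1/0.4231) ⇒ ln A = ln(2.271)/0.4231 = 1.9390
A = e^1.9390 ≈ 6.952 mi²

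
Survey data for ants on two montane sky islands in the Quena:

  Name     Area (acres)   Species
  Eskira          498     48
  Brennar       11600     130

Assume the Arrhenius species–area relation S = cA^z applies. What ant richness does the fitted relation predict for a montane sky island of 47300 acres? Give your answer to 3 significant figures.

203

z = ln(130/48) / ln(11600/498) = 0.9963 / 3.1482 = 0.3165
c = 48 / 498^0.3165 = 48 / 7.139 = 6.724
S₃ = 6.724 × 47300^0.3165 = 6.724 × 30.17 ≈ 202.8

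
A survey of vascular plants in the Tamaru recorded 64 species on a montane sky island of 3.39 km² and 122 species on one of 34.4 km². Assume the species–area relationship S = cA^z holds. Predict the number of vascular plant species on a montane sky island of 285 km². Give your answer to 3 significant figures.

220

z = ln(122/64) / ln(34.4/3.39) = 0.6451 / 2.3172 = 0.2784
c = 64 / 3.39^0.2784 = 64 / 1.405 = 45.56
S₃ = 45.56 × 285^0.2784 = 45.56 × 4.824 ≈ 219.8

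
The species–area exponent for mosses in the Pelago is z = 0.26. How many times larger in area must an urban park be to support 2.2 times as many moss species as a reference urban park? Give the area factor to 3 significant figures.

(A₂/A₁)^0.26 = 2.2, so A₂/A₁ = 2.2^(1/0.26) = 2.2^3.846
ln(A₂/A₁) = ln 2.2 / 0.26 = 0.7885 / 0.26 = 3.0325
A₂/A₁ = e^3.0325 ≈ 20.75

20.7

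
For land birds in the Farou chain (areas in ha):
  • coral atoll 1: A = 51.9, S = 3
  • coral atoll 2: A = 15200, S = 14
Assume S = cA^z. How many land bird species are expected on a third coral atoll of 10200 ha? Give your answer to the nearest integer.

13

z = ln(14/3) / ln(15200/51.9) = 1.5404 / 5.6797 = 0.2712
c = 3 / 51.9^0.2712 = 3 / 2.919 = 1.028
S₃ = 1.028 × 10200^0.2712 = 1.028 × 12.22 ≈ 12.56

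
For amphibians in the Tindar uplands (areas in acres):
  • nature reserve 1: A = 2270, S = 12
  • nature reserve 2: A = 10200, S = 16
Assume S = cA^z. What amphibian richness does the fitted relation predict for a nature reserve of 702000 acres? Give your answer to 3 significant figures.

36.0

z = ln(16/12) / ln(10200/2270) = 0.2877 / 1.5026 = 0.1915
c = 12 / 2270^0.1915 = 12 / 4.391 = 2.733
S₃ = 2.733 × 702000^0.1915 = 2.733 × 13.16 ≈ 35.97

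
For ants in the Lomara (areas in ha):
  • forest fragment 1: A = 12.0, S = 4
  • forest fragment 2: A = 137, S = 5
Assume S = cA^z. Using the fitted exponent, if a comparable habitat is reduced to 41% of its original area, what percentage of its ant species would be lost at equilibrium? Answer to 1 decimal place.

z = ln(5/4) / ln(137/12) = 0.2231 / 2.4351 = 0.0916
S_new/S_old = (A_new/A_old)^z = 0.41^0.0916 = exp(0.0916 × -0.8916) = 0.9215
Fraction lost = 1 − 0.9215 = 0.07845

7.8%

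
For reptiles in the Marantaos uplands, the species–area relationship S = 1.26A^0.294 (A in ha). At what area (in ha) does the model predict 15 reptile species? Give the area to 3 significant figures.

15 = 1.26 × A^0.294  ⇒  A^0.294 = 15/1.26 = 11.9
ln A = ln(11.9) / 0.294 = 2.4769 / 0.294 = 8.4250
A = e^8.4250 ≈ 4559 ha

4560 ha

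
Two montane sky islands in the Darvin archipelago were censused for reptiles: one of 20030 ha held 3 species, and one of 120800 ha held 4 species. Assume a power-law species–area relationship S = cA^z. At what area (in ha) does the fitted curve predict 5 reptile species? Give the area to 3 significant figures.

487000 ha

z = ln(4/3) / ln(120800/20030) = 0.2877 / 1.7969 = 0.1601
c = 3 / 20030^0.1601 = 3 / 4.883 = 0.6144
A = (5/0.6144)^(1/0.1601) ⇒ ln A = ln(8.138)/0.1601 = 13.0957
A = e^13.0957 ≈ 486834 ha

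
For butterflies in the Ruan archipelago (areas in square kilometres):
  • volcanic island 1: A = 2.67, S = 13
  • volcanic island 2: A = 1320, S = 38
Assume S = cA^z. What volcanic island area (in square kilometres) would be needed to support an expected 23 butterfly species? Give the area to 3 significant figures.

72.4 square kilometres

z = ln(38/13) / ln(1320/2.67) = 1.0726 / 6.2033 = 0.1729
c = 13 / 2.67^0.1729 = 13 / 1.185 = 10.97
A = (23/10.97)^(1/0.1729) ⇒ ln A = ln(2.097)/0.1729 = 4.2817
A = e^4.2817 ≈ 72.36 square kilometres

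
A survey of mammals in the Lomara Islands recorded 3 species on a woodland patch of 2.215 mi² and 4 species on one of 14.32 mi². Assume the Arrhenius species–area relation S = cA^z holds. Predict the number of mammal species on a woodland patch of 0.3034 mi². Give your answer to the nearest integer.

z = ln(4/3) / ln(14.32/2.215) = 0.2877 / 1.8664 = 0.1541
c = 3 / 2.215^0.1541 = 3 / 1.13 = 2.654
S₃ = 2.654 × 0.3034^0.1541 = 2.654 × 0.8321 ≈ 2.208

2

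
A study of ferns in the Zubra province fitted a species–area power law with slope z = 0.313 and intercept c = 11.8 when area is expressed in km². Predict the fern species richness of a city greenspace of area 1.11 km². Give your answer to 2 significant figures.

12

S = 11.8 × 1.11^0.313
ln S = ln 11.8 + 0.313 × ln 1.11 = 2.4681 + 0.313 × 0.1044 = 2.5008
S = e^2.5008 ≈ 12.19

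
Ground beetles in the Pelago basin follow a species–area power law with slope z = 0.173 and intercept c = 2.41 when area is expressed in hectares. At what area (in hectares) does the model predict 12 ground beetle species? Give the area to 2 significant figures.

12 = 2.41 × A^0.173  ⇒  A^0.173 = 12/2.41 = 4.979
ln A = ln(4.979) / 0.173 = 1.6053 / 0.173 = 9.2791
A = e^9.2791 ≈ 10712 hectares

11000 hectares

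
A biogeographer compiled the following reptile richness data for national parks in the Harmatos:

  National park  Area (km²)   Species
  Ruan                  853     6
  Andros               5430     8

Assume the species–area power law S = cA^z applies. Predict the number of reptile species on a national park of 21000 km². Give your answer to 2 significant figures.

z = ln(8/6) / ln(5430/853) = 0.2877 / 1.8509 = 0.1554
c = 6 / 853^0.1554 = 6 / 2.855 = 2.102
S₃ = 2.102 × 21000^0.1554 = 2.102 × 4.697 ≈ 9.872

9.9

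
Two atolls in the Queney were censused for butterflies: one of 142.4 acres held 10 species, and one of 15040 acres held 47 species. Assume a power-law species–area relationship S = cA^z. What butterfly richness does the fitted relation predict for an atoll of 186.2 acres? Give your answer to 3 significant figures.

z = ln(47/10) / ln(15040/142.4) = 1.5476 / 4.6598 = 0.3321
c = 10 / 142.4^0.3321 = 10 / 5.19 = 1.927
S₃ = 1.927 × 186.2^0.3321 = 1.927 × 5.674 ≈ 10.93

10.9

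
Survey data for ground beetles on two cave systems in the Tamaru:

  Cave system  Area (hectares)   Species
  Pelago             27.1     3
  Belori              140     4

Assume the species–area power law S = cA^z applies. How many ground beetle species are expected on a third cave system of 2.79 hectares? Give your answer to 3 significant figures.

2.01

z = ln(4/3) / ln(140/27.1) = 0.2877 / 1.6421 = 0.1752
c = 3 / 27.1^0.1752 = 3 / 1.783 = 1.683
S₃ = 1.683 × 2.79^0.1752 = 1.683 × 1.197 ≈ 2.014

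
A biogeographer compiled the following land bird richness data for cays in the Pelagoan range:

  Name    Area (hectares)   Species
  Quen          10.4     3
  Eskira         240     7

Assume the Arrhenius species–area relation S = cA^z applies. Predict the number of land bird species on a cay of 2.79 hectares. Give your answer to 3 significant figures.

z = ln(7/3) / ln(240/10.4) = 0.8473 / 3.1388 = 0.2699
c = 3 / 10.4^0.2699 = 3 / 1.882 = 1.594
S₃ = 1.594 × 2.79^0.2699 = 1.594 × 1.319 ≈ 2.103

2.10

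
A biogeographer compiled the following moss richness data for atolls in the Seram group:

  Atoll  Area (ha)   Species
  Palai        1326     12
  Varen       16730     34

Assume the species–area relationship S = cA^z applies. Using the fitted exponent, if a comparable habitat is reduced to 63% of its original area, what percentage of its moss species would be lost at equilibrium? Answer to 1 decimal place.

17.3%

z = ln(34/12) / ln(16730/1326) = 1.0415 / 2.5350 = 0.4108
S_new/S_old = (A_new/A_old)^z = 0.63^0.4108 = exp(0.4108 × -0.4620) = 0.8271
Fraction lost = 1 − 0.8271 = 0.1729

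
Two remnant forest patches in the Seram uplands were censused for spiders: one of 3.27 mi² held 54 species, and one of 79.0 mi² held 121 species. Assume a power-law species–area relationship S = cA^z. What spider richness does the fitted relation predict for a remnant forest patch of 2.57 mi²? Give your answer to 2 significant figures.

z = ln(121/54) / ln(79/3.27) = 0.8068 / 3.1847 = 0.2533
c = 54 / 3.27^0.2533 = 54 / 1.35 = 40
S₃ = 40 × 2.57^0.2533 = 40 × 1.27 ≈ 50.8

51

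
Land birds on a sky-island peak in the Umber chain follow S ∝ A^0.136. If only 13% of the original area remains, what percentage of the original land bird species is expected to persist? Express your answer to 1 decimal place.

75.8%

S_new/S_old = (A_new/A_old)^z = 0.13^0.136
= exp(0.136 × ln 0.13) = exp(0.136 × -2.0402) = exp(-0.2775) ≈ 0.7577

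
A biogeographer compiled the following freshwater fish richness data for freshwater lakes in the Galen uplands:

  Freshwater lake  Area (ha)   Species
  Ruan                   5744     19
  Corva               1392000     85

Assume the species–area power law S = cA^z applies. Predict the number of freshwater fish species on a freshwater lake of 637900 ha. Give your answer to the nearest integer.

z = ln(85/19) / ln(1392000/5744) = 1.4982 / 5.4903 = 0.2729
c = 19 / 5744^0.2729 = 19 / 10.61 = 1.79
S₃ = 1.79 × 637900^0.2729 = 1.79 × 38.37 ≈ 68.7

69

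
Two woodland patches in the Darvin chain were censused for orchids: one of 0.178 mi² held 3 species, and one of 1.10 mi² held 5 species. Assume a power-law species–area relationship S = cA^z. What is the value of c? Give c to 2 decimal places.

z = ln(S₂/S₁) / ln(A₂/A₁) = ln(5/3) / ln(1.1/0.178) = 0.5108 / 1.8213 = 0.2805
c = S₁ / A₁^z = 3 / 0.178^0.2805 = 3 / 0.6163 = 4.868

4.87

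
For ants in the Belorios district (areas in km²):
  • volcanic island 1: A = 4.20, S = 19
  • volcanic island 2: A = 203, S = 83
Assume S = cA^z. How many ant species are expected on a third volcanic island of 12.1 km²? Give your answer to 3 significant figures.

z = ln(83/19) / ln(203/4.2) = 1.4744 / 3.8781 = 0.3802
c = 19 / 4.2^0.3802 = 19 / 1.726 = 11.01
S₃ = 11.01 × 12.1^0.3802 = 11.01 × 2.58 ≈ 28.41

28.4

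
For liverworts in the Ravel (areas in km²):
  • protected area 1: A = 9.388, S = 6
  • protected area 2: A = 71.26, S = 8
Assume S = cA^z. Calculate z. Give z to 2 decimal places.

Taking logs: ln S = ln c + z ln A, so z = (ln S₂ − ln S₁)/(ln A₂ − ln A₁).
z = ln(8/6) / ln(71.26/9.388) = ln(1.333) / ln(7.591) = 0.2877 / 2.0269 = 0.1419

0.14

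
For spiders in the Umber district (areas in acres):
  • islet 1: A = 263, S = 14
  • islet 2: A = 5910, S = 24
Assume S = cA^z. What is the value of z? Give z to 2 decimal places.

0.17

Taking logs: ln S = ln c + z ln A, so z = (ln S₂ − ln S₁)/(ln A₂ − ln A₁).
z = ln(24/14) / ln(5910/263) = ln(1.714) / ln(22.47) = 0.5390 / 3.1122 = 0.1732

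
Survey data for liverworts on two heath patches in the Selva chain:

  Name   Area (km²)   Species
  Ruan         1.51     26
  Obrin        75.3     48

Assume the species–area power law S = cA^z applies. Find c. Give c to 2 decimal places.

z = ln(S₂/S₁) / ln(A₂/A₁) = ln(48/26) / ln(75.3/1.51) = 0.6131 / 3.9094 = 0.1568
c = S₁ / A₁^z = 26 / 1.51^0.1568 = 26 / 1.067 = 24.37

24.37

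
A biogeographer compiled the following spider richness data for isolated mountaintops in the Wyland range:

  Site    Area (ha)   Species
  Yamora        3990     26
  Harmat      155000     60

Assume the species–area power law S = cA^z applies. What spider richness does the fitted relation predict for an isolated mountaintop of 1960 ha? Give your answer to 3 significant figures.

z = ln(60/26) / ln(155000/3990) = 0.8362 / 3.6596 = 0.2285
c = 26 / 3990^0.2285 = 26 / 6.65 = 3.91
S₃ = 3.91 × 1960^0.2285 = 3.91 × 5.653 ≈ 22.1

22.1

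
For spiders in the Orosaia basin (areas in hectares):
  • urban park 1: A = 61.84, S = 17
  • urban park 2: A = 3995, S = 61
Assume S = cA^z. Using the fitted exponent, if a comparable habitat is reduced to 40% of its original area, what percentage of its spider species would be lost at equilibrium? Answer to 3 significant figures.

z = ln(61/17) / ln(3995/61.84) = 1.2777 / 4.1682 = 0.3065
S_new/S_old = (A_new/A_old)^z = 0.4^0.3065 = exp(0.3065 × -0.9163) = 0.7551
Fraction lost = 1 − 0.7551 = 0.2449

24.5%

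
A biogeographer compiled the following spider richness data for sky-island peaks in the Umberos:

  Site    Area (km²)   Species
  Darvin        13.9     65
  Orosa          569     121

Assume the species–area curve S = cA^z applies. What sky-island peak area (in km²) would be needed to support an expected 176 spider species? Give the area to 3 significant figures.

z = ln(121/65) / ln(569/13.9) = 0.6214 / 3.7120 = 0.1674
c = 65 / 13.9^0.1674 = 65 / 1.554 = 41.84
A = (176/41.84)^(1/0.1674) ⇒ ln A = ln(4.207)/0.1674 = 8.5821
A = e^8.5821 ≈ 5335 km²

5340 km²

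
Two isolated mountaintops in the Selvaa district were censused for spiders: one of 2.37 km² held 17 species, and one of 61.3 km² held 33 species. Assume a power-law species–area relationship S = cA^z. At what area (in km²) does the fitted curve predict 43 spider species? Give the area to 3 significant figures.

z = ln(33/17) / ln(61.3/2.37) = 0.6633 / 3.2529 = 0.2039
c = 17 / 2.37^0.2039 = 17 / 1.192 = 14.26
A = (43/14.26)^(1/0.2039) ⇒ ln A = ln(3.016)/0.2039 = 5.4139
A = e^5.4139 ≈ 224.5 km²

224 km²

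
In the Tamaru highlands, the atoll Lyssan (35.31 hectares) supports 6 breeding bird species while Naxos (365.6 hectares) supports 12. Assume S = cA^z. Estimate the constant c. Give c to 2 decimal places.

z = ln(S₂/S₁) / ln(A₂/A₁) = ln(12/6) / ln(365.6/35.31) = 0.6931 / 2.3374 = 0.2965
c = S₁ / A₁^z = 6 / 35.31^0.2965 = 6 / 2.878 = 2.085

2.09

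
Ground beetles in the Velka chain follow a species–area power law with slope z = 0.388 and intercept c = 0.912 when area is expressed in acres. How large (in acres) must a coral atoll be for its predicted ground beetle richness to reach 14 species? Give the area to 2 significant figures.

1100 acres

14 = 0.912 × A^0.388  ⇒  A^0.388 = 14/0.912 = 15.35
ln A = ln(15.35) / 0.388 = 2.7312 / 0.388 = 7.0391
A = e^7.0391 ≈ 1140 acres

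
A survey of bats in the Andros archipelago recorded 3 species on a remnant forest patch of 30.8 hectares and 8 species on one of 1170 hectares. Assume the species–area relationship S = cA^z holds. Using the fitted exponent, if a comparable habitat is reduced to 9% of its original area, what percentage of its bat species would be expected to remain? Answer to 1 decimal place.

52.2%

z = ln(8/3) / ln(1170/30.8) = 0.9808 / 3.6372 = 0.2697
S_new/S_old = (A_new/A_old)^z = 0.09^0.2697 = exp(0.2697 × -2.4079) = 0.5224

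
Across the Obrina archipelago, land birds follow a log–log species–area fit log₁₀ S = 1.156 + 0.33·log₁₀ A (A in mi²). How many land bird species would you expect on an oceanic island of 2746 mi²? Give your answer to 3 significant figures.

S = 14.32 × 2746^0.33 = 14.32 × 13.64 ≈ 195.3

195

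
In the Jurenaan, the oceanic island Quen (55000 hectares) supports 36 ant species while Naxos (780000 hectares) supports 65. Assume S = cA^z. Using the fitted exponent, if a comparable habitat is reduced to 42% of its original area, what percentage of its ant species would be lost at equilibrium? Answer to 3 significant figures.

z = ln(65/36) / ln(780000/55000) = 0.5909 / 2.6520 = 0.2228
S_new/S_old = (A_new/A_old)^z = 0.42^0.2228 = exp(0.2228 × -0.8675) = 0.8242
Fraction lost = 1 − 0.8242 = 0.1758

17.6%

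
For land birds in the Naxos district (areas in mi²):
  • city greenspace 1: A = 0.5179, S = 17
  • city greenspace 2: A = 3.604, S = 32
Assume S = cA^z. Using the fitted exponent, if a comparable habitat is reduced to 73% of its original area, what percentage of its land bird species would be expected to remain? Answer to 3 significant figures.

z = ln(32/17) / ln(3.604/0.5179) = 0.6325 / 1.9400 = 0.3260
S_new/S_old = (A_new/A_old)^z = 0.73^0.3260 = exp(0.3260 × -0.3147) = 0.9025

90.2%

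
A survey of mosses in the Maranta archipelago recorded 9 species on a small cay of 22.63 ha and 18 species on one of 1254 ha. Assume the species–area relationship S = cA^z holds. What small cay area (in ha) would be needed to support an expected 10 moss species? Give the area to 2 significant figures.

z = ln(18/9) / ln(1254/22.63) = 0.6931 / 4.0148 = 0.1726
c = 9 / 22.63^0.1726 = 9 / 1.713 = 5.252
A = (10/5.252)^(1/0.1726) ⇒ ln A = ln(1.904)/0.1726 = 3.7295
A = e^3.7295 ≈ 41.66 ha

42 ha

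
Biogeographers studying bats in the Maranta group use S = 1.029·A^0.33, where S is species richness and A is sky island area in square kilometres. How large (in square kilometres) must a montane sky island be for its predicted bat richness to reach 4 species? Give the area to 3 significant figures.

4 = 1.029 × A^0.33  ⇒  A^0.33 = 4/1.029 = 3.887
ln A = ln(3.887) / 0.33 = 1.3577 / 0.33 = 4.1143
A = e^4.1143 ≈ 61.21 square kilometres

61.2 square kilometres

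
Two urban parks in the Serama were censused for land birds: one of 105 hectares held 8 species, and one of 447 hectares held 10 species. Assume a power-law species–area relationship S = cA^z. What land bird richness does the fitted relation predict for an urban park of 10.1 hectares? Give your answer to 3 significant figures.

5.58

z = ln(10/8) / ln(447/105) = 0.2231 / 1.4486 = 0.1540
c = 8 / 105^0.1540 = 8 / 2.048 = 3.906
S₃ = 3.906 × 10.1^0.1540 = 3.906 × 1.428 ≈ 5.578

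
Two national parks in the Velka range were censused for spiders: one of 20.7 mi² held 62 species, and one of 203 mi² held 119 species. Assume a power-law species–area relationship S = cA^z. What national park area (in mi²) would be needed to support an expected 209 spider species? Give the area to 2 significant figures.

z = ln(119/62) / ln(203/20.7) = 0.6520 / 2.2831 = 0.2856
c = 62 / 20.7^0.2856 = 62 / 2.376 = 26.1
A = (209/26.1)^(1/0.2856) ⇒ ln A = ln(8.009)/0.2856 = 7.2854
A = e^7.2854 ≈ 1459 mi²

1500 mi²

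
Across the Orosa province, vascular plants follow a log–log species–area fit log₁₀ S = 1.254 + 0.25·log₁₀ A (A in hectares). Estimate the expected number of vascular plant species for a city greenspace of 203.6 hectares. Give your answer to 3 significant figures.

S = 17.95 × 203.6^0.25
ln S = ln 17.95 + 0.25 × ln 203.6 = 2.8874 + 0.25 × 5.3162 = 4.2165
S = e^4.2165 ≈ 67.79

67.8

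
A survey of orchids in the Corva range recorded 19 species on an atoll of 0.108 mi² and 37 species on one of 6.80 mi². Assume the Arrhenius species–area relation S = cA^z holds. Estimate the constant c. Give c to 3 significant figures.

27.2

z = ln(S₂/S₁) / ln(A₂/A₁) = ln(37/19) / ln(6.8/0.108) = 0.6665 / 4.1425 = 0.1609
c = S₁ / A₁^z = 19 / 0.108^0.1609 = 19 / 0.699 = 27.18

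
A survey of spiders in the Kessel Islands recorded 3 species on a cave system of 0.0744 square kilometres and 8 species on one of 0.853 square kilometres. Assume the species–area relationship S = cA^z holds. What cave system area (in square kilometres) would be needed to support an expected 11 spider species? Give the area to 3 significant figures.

1.88 square kilometres

z = ln(8/3) / ln(0.853/0.0744) = 0.9808 / 2.4393 = 0.4021
c = 3 / 0.0744^0.4021 = 3 / 0.3518 = 8.528
A = (11/8.528)^(1/0.4021) ⇒ ln A = ln(1.29)/0.4021 = 0.6330
A = e^0.6330 ≈ 1.883 square kilometres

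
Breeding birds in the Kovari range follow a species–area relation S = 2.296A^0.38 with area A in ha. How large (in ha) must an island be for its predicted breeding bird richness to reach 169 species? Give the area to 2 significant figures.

169 = 2.296 × A^0.38  ⇒  A^0.38 = 169/2.296 = 73.61
ln A = ln(73.61) / 0.38 = 4.2987 / 0.38 = 11.3124
A = e^11.3124 ≈ 81834 ha

82000 ha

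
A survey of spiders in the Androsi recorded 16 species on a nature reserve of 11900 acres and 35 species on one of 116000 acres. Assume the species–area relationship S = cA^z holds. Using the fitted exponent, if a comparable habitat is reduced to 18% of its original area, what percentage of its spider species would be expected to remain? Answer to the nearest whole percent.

z = ln(35/16) / ln(116000/11900) = 0.7828 / 2.2771 = 0.3438
S_new/S_old = (A_new/A_old)^z = 0.18^0.3438 = exp(0.3438 × -1.7148) = 0.5546

55%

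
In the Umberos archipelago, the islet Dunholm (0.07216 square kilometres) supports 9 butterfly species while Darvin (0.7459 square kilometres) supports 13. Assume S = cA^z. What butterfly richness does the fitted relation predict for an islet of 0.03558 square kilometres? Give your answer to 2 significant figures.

8.1

z = ln(13/9) / ln(0.7459/0.07216) = 0.3677 / 2.3357 = 0.1574
c = 9 / 0.07216^0.1574 = 9 / 0.6611 = 13.61
S₃ = 13.61 × 0.03558^0.1574 = 13.61 × 0.5914 ≈ 8.052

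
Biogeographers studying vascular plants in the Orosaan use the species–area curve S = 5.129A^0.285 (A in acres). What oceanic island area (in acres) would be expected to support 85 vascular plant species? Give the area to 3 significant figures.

19000 acres

85 = 5.129 × A^0.285  ⇒  A^0.285 = 85/5.129 = 16.57
ln A = ln(16.57) / 0.285 = 2.8077 / 0.285 = 9.8517
A = e^9.8517 ≈ 18991 acres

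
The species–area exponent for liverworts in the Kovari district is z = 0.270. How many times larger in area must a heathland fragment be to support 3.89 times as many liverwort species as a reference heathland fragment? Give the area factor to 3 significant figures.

153

(A₂/A₁)^0.27 = 3.89, so A₂/A₁ = 3.89^(1/0.27) = 3.89^3.704
ln(A₂/A₁) = ln 3.89 / 0.27 = 1.3584 / 0.27 = 5.0311
A₂/A₁ = e^5.0311 ≈ 153.1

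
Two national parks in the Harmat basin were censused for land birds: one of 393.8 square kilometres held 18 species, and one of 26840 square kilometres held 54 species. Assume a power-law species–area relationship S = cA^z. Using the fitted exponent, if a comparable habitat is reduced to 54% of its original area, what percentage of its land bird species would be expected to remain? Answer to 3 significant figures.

85.2%

z = ln(54/18) / ln(26840/393.8) = 1.0986 / 4.2218 = 0.2602
S_new/S_old = (A_new/A_old)^z = 0.54^0.2602 = exp(0.2602 × -0.6162) = 0.8518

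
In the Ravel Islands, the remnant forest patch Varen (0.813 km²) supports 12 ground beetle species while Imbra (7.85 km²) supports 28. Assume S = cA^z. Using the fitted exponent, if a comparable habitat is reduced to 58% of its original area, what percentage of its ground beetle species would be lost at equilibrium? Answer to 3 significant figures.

z = ln(28/12) / ln(7.85/0.813) = 0.8473 / 2.2675 = 0.3737
S_new/S_old = (A_new/A_old)^z = 0.58^0.3737 = exp(0.3737 × -0.5447) = 0.8158
Fraction lost = 1 − 0.8158 = 0.1842

18.4%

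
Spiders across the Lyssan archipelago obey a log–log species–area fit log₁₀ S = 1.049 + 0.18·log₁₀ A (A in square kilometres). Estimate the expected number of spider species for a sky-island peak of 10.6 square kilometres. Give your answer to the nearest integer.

S = 11.19 × 10.6^0.18
ln S = ln 11.19 + 0.18 × ln 10.6 = 2.4154 + 0.18 × 2.3609 = 2.8404
S = e^2.8404 ≈ 17.12

17 species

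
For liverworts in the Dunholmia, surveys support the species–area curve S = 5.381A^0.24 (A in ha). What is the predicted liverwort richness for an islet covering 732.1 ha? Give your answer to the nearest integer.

S = 5.381 × 732.1^0.24
ln S = ln 5.381 + 0.24 × ln 732.1 = 1.6829 + 0.24 × 6.5959 = 3.2659
S = e^3.2659 ≈ 26.2

26 species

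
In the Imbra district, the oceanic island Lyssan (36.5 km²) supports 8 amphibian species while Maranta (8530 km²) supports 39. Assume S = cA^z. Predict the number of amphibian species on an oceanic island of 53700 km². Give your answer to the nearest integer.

z = ln(39/8) / ln(8530/36.5) = 1.5841 / 5.4540 = 0.2904
c = 8 / 36.5^0.2904 = 8 / 2.843 = 2.814
S₃ = 2.814 × 53700^0.2904 = 2.814 × 23.65 ≈ 66.55

67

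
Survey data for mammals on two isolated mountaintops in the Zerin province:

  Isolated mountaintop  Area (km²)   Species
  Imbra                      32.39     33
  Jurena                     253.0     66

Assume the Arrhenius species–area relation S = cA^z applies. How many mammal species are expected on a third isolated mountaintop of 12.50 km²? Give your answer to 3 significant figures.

23.9

z = ln(66/33) / ln(253/32.39) = 0.6931 / 2.0555 = 0.3372
c = 33 / 32.39^0.3372 = 33 / 3.231 = 10.21
S₃ = 10.21 × 12.5^0.3372 = 10.21 × 2.344 ≈ 23.94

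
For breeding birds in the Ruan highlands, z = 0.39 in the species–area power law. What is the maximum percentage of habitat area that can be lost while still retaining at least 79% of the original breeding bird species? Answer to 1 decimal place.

45.4%

Need (A_new/A_old)^0.39 = 0.79, so A_new/A_old = 0.79^(1/0.39) = 0.79^2.564
ln(A_new/A_old) = ln 0.79 / 0.39 = -0.2357 / 0.39 = -0.6044
A_new/A_old = e^-0.6044 ≈ 0.5464
Fraction that can be lost = 1 − 0.5464 = 0.4536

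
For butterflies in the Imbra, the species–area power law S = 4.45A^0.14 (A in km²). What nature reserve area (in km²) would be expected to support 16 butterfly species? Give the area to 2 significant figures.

9300 km²

16 = 4.45 × A^0.14  ⇒  A^0.14 = 16/4.45 = 3.596
ln A = ln(3.596) / 0.14 = 1.2797 / 0.14 = 9.1406
A = e^9.1406 ≈ 9326 km²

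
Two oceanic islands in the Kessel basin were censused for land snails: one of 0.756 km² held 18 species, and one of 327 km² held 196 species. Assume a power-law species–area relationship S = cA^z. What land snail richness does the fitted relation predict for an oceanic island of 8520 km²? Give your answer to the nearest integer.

z = ln(196/18) / ln(327/0.756) = 2.3877 / 6.0697 = 0.3934
c = 18 / 0.756^0.3934 = 18 / 0.8958 = 20.09
S₃ = 20.09 × 8520^0.3934 = 20.09 × 35.17 ≈ 706.7

707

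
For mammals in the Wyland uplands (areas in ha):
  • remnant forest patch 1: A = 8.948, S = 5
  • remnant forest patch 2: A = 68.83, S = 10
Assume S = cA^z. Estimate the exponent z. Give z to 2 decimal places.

Taking logs: ln S = ln c + z ln A, so z = (ln S₂ − ln S₁)/(ln A₂ − ln A₁).
z = ln(10/5) / ln(68.83/8.948) = ln(2) / ln(7.692) = 0.6931 / 2.0402 = 0.3397

0.34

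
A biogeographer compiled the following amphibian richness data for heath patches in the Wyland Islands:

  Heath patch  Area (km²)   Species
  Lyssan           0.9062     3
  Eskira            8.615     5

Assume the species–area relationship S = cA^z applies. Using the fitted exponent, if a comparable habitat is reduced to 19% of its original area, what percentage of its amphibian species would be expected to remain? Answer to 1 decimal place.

68.6%

z = ln(5/3) / ln(8.615/0.9062) = 0.5108 / 2.2520 = 0.2268
S_new/S_old = (A_new/A_old)^z = 0.19^0.2268 = exp(0.2268 × -1.6607) = 0.6861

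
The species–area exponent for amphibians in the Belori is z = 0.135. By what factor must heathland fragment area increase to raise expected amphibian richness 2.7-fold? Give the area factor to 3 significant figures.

(A₂/A₁)^0.135 = 2.7, so A₂/A₁ = 2.7^(1/0.135) = 2.7^7.407
ln(A₂/A₁) = ln 2.7 / 0.135 = 0.9933 / 0.135 = 7.3574
A₂/A₁ = e^7.3574 ≈ 1568

1570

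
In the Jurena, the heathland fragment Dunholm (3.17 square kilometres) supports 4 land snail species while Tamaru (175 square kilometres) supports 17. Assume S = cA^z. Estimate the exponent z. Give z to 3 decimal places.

0.361

Taking logs: ln S = ln c + z ln A, so z = (ln S₂ − ln S₁)/(ln A₂ − ln A₁).
z = ln(17/4) / ln(175/3.17) = ln(4.25) / ln(55.21) = 1.4469 / 4.0111 = 0.3607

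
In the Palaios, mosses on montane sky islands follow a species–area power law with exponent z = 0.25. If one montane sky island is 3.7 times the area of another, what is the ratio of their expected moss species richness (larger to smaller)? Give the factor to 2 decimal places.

S₂/S₁ = (A₂/A₁)^z = 3.7^0.25
ln(S₂/S₁) = 0.25 × ln 3.7 = 0.25 × 1.3083 = 0.3271
S₂/S₁ = e^0.3271 ≈ 1.387

1.39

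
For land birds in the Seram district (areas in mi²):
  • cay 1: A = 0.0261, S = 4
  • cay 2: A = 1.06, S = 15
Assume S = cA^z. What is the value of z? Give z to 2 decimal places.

0.36

Taking logs: ln S = ln c + z ln A, so z = (ln S₂ − ln S₁)/(ln A₂ − ln A₁).
z = ln(15/4) / ln(1.06/0.0261) = ln(3.75) / ln(40.61) = 1.3218 / 3.7041 = 0.3568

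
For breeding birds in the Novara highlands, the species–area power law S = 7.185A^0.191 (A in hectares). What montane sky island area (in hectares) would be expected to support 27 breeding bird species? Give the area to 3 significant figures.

1020 hectares

27 = 7.185 × A^0.191  ⇒  A^0.191 = 27/7.185 = 3.758
ln A = ln(3.758) / 0.191 = 1.3238 / 0.191 = 6.9311
A = e^6.9311 ≈ 1024 hectares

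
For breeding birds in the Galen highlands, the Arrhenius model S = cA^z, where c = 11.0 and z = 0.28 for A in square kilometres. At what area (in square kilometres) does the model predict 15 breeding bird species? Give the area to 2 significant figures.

15 = 11 × A^0.28  ⇒  A^0.28 = 15/11 = 1.364
ln A = ln(1.364) / 0.28 = 0.3102 / 0.28 = 1.1077
A = e^1.1077 ≈ 3.027 square kilometres

3.0 square kilometres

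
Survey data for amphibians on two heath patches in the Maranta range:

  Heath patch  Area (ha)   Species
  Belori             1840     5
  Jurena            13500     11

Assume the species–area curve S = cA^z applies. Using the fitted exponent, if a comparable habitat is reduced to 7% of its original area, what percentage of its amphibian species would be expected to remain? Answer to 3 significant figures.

34.9%

z = ln(11/5) / ln(13500/1840) = 0.7885 / 1.9929 = 0.3956
S_new/S_old = (A_new/A_old)^z = 0.07^0.3956 = exp(0.3956 × -2.6593) = 0.3492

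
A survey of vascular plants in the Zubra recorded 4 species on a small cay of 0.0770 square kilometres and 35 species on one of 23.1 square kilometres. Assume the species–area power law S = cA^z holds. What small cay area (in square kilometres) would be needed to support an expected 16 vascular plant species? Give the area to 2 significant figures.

2.9 square kilometres

z = ln(35/4) / ln(23.1/0.077) = 2.1691 / 5.7038 = 0.3803
c = 4 / 0.077^0.3803 = 4 / 0.3772 = 10.6
A = (16/10.6)^(1/0.3803) ⇒ ln A = ln(1.509)/0.3803 = 1.0815
A = e^1.0815 ≈ 2.949 square kilometres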